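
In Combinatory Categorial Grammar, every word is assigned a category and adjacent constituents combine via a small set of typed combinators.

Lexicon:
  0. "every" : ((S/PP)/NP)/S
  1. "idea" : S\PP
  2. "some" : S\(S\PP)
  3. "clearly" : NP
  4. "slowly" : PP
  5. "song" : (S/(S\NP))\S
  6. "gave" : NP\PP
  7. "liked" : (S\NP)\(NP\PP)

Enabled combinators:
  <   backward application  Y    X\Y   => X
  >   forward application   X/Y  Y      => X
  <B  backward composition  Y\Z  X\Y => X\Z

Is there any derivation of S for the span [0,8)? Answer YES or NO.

YES

[0,8] S   >
  [0,6] S/(S\NP)   <
    [0,5] S   >
      [0,4] S/PP   >
        [0,3] (S/PP)/NP   >
          [0,1] "every" : ((S/PP)/NP)/S
          [1,3] S   <
            [1,2] "idea" : S\PP
            [2,3] "some" : S\(S\PP)
        [3,4] "clearly" : NP
      [4,5] "slowly" : PP
    [5,6] "song" : (S/(S\NP))\S
  [6,8] S\NP   <
    [6,7] "gave" : NP\PP
    [7,8] "liked" : (S\NP)\(NP\PP)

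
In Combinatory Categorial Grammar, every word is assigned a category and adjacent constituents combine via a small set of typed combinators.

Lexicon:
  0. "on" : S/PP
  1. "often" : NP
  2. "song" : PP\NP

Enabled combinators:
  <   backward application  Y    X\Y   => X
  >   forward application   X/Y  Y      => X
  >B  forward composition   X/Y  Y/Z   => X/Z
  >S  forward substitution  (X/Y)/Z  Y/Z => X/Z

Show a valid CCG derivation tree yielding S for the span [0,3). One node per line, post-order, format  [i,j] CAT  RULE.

[0,3] S   >
  [0,1] "on" : S/PP
  [1,3] PP   <
    [1,2] "often" : NP
    [2,3] "song" : PP\NP

[0,1] S/PP  lex  "on"
[1,2] NP  lex  "often"
[2,3] PP\NP  lex  "song"
[1,3] PP  <  k=2
[0,3] S  >  k=1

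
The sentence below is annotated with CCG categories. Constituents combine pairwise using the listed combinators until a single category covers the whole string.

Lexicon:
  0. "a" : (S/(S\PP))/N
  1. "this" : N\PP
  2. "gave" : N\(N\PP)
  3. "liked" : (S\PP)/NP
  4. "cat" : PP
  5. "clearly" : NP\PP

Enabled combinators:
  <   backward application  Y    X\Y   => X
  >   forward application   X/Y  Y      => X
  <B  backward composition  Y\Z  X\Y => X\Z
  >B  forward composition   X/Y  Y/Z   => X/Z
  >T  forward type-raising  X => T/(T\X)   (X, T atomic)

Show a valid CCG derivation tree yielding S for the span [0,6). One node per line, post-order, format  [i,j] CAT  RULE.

[0,1] (S/(S\PP))/N  lex  "a"
[1,2] N\PP  lex  "this"
[2,3] N\(N\PP)  lex  "gave"
[1,3] N  <  k=2
[0,3] S/(S\PP)  >  k=1
[3,4] (S\PP)/NP  lex  "liked"
[4,5] PP  lex  "cat"
[4,5] NP/(NP\PP)  >T
[5,6] NP\PP  lex  "clearly"
[4,6] NP  >  k=5
[3,6] S\PP  >  k=4
[0,6] S  >  k=3

[0,6] S   >
  [0,3] S/(S\PP)   >
    [0,1] "a" : (S/(S\PP))/N
    [1,3] N   <
      [1,2] "this" : N\PP
      [2,3] "gave" : N\(N\PP)
  [3,6] S\PP   >
    [3,4] "liked" : (S\PP)/NP
    [4,6] NP   >
      [4,5] NP/(NP\PP)   >T
        [4,5] "cat" : PP
      [5,6] "clearly" : NP\PP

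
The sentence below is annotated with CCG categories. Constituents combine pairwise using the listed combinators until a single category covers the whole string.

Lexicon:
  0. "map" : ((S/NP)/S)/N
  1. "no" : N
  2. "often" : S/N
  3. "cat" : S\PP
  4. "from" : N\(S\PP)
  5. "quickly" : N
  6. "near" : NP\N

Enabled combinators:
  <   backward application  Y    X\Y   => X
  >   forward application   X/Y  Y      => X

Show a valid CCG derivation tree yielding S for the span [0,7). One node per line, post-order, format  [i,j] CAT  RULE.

[0,1] ((S/NP)/S)/N  lex  "map"
[1,2] N  lex  "no"
[0,2] (S/NP)/S  >  k=1
[2,3] S/N  lex  "often"
[3,4] S\PP  lex  "cat"
[4,5] N\(S\PP)  lex  "from"
[3,5] N  <  k=4
[2,5] S  >  k=3
[0,5] S/NP  >  k=2
[5,6] N  lex  "quickly"
[6,7] NP\N  lex  "near"
[5,7] NP  <  k=6
[0,7] S  >  k=5

[0,7] S   >
  [0,5] S/NP   >
    [0,2] (S/NP)/S   >
      [0,1] "map" : ((S/NP)/S)/N
      [1,2] "no" : N
    [2,5] S   >
      [2,3] "often" : S/N
      [3,5] N   <
        [3,4] "cat" : S\PP
        [4,5] "from" : N\(S\PP)
  [5,7] NP   <
    [5,6] "quickly" : N
    [6,7] "near" : NP\N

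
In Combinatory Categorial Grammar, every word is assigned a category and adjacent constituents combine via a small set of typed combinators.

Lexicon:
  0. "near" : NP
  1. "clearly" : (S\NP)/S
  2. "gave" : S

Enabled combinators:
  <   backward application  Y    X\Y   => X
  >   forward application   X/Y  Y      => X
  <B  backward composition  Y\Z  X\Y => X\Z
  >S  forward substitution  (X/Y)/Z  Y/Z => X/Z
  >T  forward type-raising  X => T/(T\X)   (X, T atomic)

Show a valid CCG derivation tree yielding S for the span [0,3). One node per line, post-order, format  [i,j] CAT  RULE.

[0,1] NP  lex  "near"
[1,2] (S\NP)/S  lex  "clearly"
[2,3] S  lex  "gave"
[1,3] S\NP  >  k=2
[0,3] S  <  k=1

[0,3] S   <
  [0,1] "near" : NP
  [1,3] S\NP   >
    [1,2] "clearly" : (S\NP)/S
    [2,3] "gave" : S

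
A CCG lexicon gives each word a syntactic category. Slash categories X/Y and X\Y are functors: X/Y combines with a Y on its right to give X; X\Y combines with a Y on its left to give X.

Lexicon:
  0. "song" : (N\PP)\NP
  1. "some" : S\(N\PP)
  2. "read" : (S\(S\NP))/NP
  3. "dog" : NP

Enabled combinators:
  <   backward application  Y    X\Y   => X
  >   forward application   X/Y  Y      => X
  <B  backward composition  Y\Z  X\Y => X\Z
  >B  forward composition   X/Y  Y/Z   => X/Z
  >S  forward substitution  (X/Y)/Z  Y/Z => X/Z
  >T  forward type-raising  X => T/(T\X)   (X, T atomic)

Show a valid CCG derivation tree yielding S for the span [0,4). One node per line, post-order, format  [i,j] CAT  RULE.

[0,4] S   <
  [0,2] S\NP   <B
    [0,1] "song" : (N\PP)\NP
    [1,2] "some" : S\(N\PP)
  [2,4] S\(S\NP)   >
    [2,3] "read" : (S\(S\NP))/NP
    [3,4] "dog" : NP

[0,1] (N\PP)\NP  lex  "song"
[1,2] S\(N\PP)  lex  "some"
[0,2] S\NP  <B  k=1
[2,3] (S\(S\NP))/NP  lex  "read"
[3,4] NP  lex  "dog"
[2,4] S\(S\NP)  >  k=3
[0,4] S  <  k=2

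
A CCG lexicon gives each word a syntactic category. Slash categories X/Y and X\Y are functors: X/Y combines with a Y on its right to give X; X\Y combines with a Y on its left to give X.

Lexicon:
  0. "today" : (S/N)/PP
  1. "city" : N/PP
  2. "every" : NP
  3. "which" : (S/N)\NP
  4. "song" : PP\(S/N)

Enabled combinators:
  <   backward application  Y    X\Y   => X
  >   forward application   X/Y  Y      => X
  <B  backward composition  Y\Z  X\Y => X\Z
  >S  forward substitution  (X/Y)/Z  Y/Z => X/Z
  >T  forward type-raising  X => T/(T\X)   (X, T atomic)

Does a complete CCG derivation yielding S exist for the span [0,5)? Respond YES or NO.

[0,5] S   >
  [0,2] S/PP   >S
    [0,1] "today" : (S/N)/PP
    [1,2] "city" : N/PP
  [2,5] PP   <
    [2,4] S/N   <
      [2,3] "every" : NP
      [3,4] "which" : (S/N)\NP
    [4,5] "song" : PP\(S/N)

YES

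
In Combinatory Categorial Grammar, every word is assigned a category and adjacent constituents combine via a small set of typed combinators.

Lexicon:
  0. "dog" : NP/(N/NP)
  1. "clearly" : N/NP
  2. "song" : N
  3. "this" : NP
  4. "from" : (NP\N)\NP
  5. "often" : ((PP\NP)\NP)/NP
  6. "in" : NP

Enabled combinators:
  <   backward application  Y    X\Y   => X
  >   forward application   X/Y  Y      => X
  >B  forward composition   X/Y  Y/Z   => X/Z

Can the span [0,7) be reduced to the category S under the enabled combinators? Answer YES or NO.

NO

NP/(N/NP) N/NP N NP (NP\N)\NP ((PP\NP)\NP)/NP NP
CKY chart[0,7] = {PP}; S ∉ chart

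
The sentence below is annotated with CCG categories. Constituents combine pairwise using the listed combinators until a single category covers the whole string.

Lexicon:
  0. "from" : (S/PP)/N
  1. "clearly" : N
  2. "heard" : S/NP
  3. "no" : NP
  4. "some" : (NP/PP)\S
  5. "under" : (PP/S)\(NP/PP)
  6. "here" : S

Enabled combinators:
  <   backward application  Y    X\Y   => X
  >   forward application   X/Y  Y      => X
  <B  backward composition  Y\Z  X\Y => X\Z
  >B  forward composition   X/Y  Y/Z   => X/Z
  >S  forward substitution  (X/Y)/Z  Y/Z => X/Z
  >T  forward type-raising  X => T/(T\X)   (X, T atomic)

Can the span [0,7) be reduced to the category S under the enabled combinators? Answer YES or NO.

YES

[0,7] S   >
  [0,2] S/PP   >
    [0,1] "from" : (S/PP)/N
    [1,2] "clearly" : N
  [2,7] PP   >
    [2,6] PP/S   <
      [2,5] NP/PP   <
        [2,4] S   >
          [2,3] "heard" : S/NP
          [3,4] "no" : NP
        [4,5] "some" : (NP/PP)\S
      [5,6] "under" : (PP/S)\(NP/PP)
    [6,7] "here" : S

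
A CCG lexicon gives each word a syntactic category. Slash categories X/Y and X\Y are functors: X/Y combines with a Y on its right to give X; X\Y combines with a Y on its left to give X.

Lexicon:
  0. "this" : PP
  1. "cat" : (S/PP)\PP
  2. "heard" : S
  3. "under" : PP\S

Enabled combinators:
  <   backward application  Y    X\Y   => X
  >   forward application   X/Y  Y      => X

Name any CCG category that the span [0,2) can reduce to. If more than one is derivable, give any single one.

[0,4] S   >
  [0,2] S/PP   <
    [0,1] "this" : PP
    [1,2] "cat" : (S/PP)\PP
  [2,4] PP   <
    [2,3] "heard" : S
    [3,4] "under" : PP\S

S/PP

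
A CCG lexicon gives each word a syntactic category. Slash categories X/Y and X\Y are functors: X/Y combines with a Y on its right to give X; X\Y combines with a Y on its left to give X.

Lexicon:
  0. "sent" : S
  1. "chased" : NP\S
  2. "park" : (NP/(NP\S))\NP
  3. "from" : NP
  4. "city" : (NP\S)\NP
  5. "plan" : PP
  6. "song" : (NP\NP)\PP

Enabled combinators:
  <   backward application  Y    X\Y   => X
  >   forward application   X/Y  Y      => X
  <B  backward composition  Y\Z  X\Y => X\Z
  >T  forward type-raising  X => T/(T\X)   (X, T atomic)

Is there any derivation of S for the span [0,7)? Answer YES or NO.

S NP\S (NP/(NP\S))\NP NP (NP\S)\NP PP (NP\NP)\PP
CKY chart[0,7] = {N/(N\NP), NP, NP/(NP\NP), PP/(PP\NP), S/(S\NP)}; S ∉ chart

NO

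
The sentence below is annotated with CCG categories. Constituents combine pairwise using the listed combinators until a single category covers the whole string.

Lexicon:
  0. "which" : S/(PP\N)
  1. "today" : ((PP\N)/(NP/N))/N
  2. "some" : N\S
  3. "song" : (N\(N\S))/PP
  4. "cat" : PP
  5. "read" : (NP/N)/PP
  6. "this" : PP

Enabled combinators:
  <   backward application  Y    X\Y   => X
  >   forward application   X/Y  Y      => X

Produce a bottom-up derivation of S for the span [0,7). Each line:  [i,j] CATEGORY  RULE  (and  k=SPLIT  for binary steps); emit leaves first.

[0,7] S   >
  [0,1] "which" : S/(PP\N)
  [1,7] PP\N   >
    [1,5] (PP\N)/(NP/N)   >
      [1,2] "today" : ((PP\N)/(NP/N))/N
      [2,5] N   <
        [2,3] "some" : N\S
        [3,5] N\(N\S)   >
          [3,4] "song" : (N\(N\S))/PP
          [4,5] "cat" : PP
    [5,7] NP/N   >
      [5,6] "read" : (NP/N)/PP
      [6,7] "this" : PP

[0,1] S/(PP\N)  lex  "which"
[1,2] ((PP\N)/(NP/N))/N  lex  "today"
[2,3] N\S  lex  "some"
[3,4] (N\(N\S))/PP  lex  "song"
[4,5] PP  lex  "cat"
[3,5] N\(N\S)  >  k=4
[2,5] N  <  k=3
[1,5] (PP\N)/(NP/N)  >  k=2
[5,6] (NP/N)/PP  lex  "read"
[6,7] PP  lex  "this"
[5,7] NP/N  >  k=6
[1,7] PP\N  >  k=5
[0,7] S  >  k=1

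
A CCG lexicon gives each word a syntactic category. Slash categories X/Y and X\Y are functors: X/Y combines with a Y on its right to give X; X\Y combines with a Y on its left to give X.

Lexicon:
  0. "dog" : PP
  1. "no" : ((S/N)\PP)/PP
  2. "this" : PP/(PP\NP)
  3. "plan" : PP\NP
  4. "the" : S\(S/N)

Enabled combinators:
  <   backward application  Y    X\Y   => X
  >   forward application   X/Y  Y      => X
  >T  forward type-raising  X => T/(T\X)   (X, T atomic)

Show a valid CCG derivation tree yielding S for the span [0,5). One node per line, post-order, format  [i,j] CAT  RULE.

[0,1] PP  lex  "dog"
[1,2] ((S/N)\PP)/PP  lex  "no"
[2,3] PP/(PP\NP)  lex  "this"
[3,4] PP\NP  lex  "plan"
[2,4] PP  >  k=3
[1,4] (S/N)\PP  >  k=2
[0,4] S/N  <  k=1
[4,5] S\(S/N)  lex  "the"
[0,5] S  <  k=4

[0,5] S   <
  [0,4] S/N   <
    [0,1] "dog" : PP
    [1,4] (S/N)\PP   >
      [1,2] "no" : ((S/N)\PP)/PP
      [2,4] PP   >
        [2,3] "this" : PP/(PP\NP)
        [3,4] "plan" : PP\NP
  [4,5] "the" : S\(S/N)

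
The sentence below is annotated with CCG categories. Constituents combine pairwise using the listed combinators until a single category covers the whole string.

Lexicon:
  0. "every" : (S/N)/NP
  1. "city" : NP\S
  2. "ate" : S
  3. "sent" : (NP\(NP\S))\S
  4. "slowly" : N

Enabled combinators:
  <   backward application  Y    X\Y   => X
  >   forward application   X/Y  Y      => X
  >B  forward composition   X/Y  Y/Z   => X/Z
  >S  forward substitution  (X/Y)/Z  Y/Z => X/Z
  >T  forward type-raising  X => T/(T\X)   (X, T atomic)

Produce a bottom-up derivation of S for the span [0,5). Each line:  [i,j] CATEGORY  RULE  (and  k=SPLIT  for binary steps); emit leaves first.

[0,5] S   >
  [0,4] S/N   >
    [0,1] "every" : (S/N)/NP
    [1,4] NP   <
      [1,2] "city" : NP\S
      [2,4] NP\(NP\S)   <
        [2,3] "ate" : S
        [3,4] "sent" : (NP\(NP\S))\S
  [4,5] "slowly" : N

[0,1] (S/N)/NP  lex  "every"
[1,2] NP\S  lex  "city"
[2,3] S  lex  "ate"
[3,4] (NP\(NP\S))\S  lex  "sent"
[2,4] NP\(NP\S)  <  k=3
[1,4] NP  <  k=2
[0,4] S/N  >  k=1
[4,5] N  lex  "slowly"
[0,5] S  >  k=4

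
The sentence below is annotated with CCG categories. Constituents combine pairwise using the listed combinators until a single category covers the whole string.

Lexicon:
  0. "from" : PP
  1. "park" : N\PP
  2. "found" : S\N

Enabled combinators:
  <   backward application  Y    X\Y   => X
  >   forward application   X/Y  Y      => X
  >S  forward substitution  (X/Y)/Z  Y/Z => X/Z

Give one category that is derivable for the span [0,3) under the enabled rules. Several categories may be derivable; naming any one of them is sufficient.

[0,3] S   <
  [0,2] N   <
    [0,1] "from" : PP
    [1,2] "park" : N\PP
  [2,3] "found" : S\N

S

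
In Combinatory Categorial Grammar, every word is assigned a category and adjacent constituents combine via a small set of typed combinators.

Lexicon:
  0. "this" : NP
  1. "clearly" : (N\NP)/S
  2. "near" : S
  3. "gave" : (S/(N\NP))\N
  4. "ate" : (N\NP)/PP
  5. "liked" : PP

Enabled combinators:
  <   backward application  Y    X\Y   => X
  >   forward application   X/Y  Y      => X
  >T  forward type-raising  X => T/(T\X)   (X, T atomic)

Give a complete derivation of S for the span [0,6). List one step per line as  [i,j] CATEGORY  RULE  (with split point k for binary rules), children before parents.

[0,1] NP  lex  "this"
[1,2] (N\NP)/S  lex  "clearly"
[2,3] S  lex  "near"
[1,3] N\NP  >  k=2
[0,3] N  <  k=1
[3,4] (S/(N\NP))\N  lex  "gave"
[0,4] S/(N\NP)  <  k=3
[4,5] (N\NP)/PP  lex  "ate"
[5,6] PP  lex  "liked"
[4,6] N\NP  >  k=5
[0,6] S  >  k=4

[0,6] S   >
  [0,4] S/(N\NP)   <
    [0,3] N   <
      [0,1] "this" : NP
      [1,3] N\NP   >
        [1,2] "clearly" : (N\NP)/S
        [2,3] "near" : S
    [3,4] "gave" : (S/(N\NP))\N
  [4,6] N\NP   >
    [4,5] "ate" : (N\NP)/PP
    [5,6] "liked" : PP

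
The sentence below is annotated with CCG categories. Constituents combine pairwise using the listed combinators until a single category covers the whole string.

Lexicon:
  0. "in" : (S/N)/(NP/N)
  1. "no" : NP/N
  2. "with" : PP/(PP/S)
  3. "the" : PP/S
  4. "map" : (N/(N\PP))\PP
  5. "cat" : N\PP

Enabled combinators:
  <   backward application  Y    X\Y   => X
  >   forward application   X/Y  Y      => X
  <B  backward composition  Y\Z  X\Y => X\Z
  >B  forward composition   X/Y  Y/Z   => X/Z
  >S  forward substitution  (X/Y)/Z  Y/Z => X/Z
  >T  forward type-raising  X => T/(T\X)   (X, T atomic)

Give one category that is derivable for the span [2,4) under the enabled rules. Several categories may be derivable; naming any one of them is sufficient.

[0,6] S   >
  [0,2] S/N   >
    [0,1] "in" : (S/N)/(NP/N)
    [1,2] "no" : NP/N
  [2,6] N   >
    [2,5] N/(N\PP)   <
      [2,4] PP   >
        [2,3] "with" : PP/(PP/S)
        [3,4] "the" : PP/S
      [4,5] "map" : (N/(N\PP))\PP
    [5,6] "cat" : N\PP

PP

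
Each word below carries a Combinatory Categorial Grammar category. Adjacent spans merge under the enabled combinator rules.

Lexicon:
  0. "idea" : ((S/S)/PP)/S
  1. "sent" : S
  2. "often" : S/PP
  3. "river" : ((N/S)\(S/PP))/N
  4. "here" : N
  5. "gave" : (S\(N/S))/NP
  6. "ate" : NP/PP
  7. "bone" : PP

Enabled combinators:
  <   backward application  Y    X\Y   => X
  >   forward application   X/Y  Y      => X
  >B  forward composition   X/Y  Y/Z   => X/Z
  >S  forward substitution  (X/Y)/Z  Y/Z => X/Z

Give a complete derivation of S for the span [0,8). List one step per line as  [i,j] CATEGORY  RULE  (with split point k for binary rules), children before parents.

[0,8] S   <
  [0,5] N/S   <
    [0,3] S/PP   >S
      [0,2] (S/S)/PP   >
        [0,1] "idea" : ((S/S)/PP)/S
        [1,2] "sent" : S
      [2,3] "often" : S/PP
    [3,5] (N/S)\(S/PP)   >
      [3,4] "river" : ((N/S)\(S/PP))/N
      [4,5] "here" : N
  [5,8] S\(N/S)   >
    [5,6] "gave" : (S\(N/S))/NP
    [6,8] NP   >
      [6,7] "ate" : NP/PP
      [7,8] "bone" : PP

[0,1] ((S/S)/PP)/S  lex  "idea"
[1,2] S  lex  "sent"
[0,2] (S/S)/PP  >  k=1
[2,3] S/PP  lex  "often"
[0,3] S/PP  >S  k=2
[3,4] ((N/S)\(S/PP))/N  lex  "river"
[4,5] N  lex  "here"
[3,5] (N/S)\(S/PP)  >  k=4
[0,5] N/S  <  k=3
[5,6] (S\(N/S))/NP  lex  "gave"
[6,7] NP/PP  lex  "ate"
[7,8] PP  lex  "bone"
[6,8] NP  >  k=7
[5,8] S\(N/S)  >  k=6
[0,8] S  <  k=5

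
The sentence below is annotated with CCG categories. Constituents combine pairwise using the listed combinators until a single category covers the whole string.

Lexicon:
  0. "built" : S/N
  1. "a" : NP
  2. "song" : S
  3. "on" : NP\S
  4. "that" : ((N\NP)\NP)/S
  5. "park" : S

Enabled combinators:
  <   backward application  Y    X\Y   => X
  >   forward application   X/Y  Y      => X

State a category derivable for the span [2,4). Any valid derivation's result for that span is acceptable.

[0,6] S   >
  [0,1] "built" : S/N
  [1,6] N   <
    [1,2] "a" : NP
    [2,6] N\NP   <
      [2,4] NP   <
        [2,3] "song" : S
        [3,4] "on" : NP\S
      [4,6] (N\NP)\NP   >
        [4,5] "that" : ((N\NP)\NP)/S
        [5,6] "park" : S

NP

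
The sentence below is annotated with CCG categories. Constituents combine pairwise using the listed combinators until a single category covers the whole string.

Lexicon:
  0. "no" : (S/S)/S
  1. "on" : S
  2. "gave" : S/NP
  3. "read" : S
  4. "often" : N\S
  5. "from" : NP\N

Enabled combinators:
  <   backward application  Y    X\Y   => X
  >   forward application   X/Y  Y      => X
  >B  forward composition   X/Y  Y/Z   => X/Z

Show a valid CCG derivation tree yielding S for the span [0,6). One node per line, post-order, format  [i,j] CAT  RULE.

[0,6] S   >
  [0,3] S/NP   >B
    [0,2] S/S   >
      [0,1] "no" : (S/S)/S
      [1,2] "on" : S
    [2,3] "gave" : S/NP
  [3,6] NP   <
    [3,5] N   <
      [3,4] "read" : S
      [4,5] "often" : N\S
    [5,6] "from" : NP\N

[0,1] (S/S)/S  lex  "no"
[1,2] S  lex  "on"
[0,2] S/S  >  k=1
[2,3] S/NP  lex  "gave"
[0,3] S/NP  >B  k=2
[3,4] S  lex  "read"
[4,5] N\S  lex  "often"
[3,5] N  <  k=4
[5,6] NP\N  lex  "from"
[3,6] NP  <  k=5
[0,6] S  >  k=3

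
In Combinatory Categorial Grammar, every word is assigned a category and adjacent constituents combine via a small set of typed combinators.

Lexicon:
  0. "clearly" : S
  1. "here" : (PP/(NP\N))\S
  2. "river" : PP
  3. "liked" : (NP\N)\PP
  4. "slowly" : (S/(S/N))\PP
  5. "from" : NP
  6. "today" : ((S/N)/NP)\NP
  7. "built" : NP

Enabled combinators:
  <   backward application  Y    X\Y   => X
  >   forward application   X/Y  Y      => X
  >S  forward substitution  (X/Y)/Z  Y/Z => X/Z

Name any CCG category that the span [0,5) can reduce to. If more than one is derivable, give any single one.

[0,8] S   >
  [0,5] S/(S/N)   <
    [0,4] PP   >
      [0,2] PP/(NP\N)   <
        [0,1] "clearly" : S
        [1,2] "here" : (PP/(NP\N))\S
      [2,4] NP\N   <
        [2,3] "river" : PP
        [3,4] "liked" : (NP\N)\PP
    [4,5] "slowly" : (S/(S/N))\PP
  [5,8] S/N   >
    [5,7] (S/N)/NP   <
      [5,6] "from" : NP
      [6,7] "today" : ((S/N)/NP)\NP
    [7,8] "built" : NP

S/(S/N)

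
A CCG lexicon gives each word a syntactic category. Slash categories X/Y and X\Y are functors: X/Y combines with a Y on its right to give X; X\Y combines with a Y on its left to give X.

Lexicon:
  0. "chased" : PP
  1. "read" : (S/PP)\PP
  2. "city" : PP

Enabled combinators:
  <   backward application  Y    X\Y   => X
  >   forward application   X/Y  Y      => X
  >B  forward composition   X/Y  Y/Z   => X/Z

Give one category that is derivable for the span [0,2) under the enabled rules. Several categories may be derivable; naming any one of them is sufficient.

S/PP

[0,3] S   >
  [0,2] S/PP   <
    [0,1] "chased" : PP
    [1,2] "read" : (S/PP)\PP
  [2,3] "city" : PP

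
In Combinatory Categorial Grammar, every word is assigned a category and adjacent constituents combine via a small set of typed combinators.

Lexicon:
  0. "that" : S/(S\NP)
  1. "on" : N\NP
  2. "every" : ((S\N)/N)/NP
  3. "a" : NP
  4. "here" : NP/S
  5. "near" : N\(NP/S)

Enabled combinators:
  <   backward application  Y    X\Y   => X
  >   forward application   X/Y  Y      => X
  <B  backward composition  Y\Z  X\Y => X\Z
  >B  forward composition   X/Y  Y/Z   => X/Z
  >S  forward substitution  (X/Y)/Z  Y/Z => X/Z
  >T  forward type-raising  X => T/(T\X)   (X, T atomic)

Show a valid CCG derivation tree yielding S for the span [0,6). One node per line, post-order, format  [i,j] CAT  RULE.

[0,6] S   >
  [0,1] "that" : S/(S\NP)
  [1,6] S\NP   <B
    [1,2] "on" : N\NP
    [2,6] S\N   >
      [2,4] (S\N)/N   >
        [2,3] "every" : ((S\N)/N)/NP
        [3,4] "a" : NP
      [4,6] N   <
        [4,5] "here" : NP/S
        [5,6] "near" : N\(NP/S)

[0,1] S/(S\NP)  lex  "that"
[1,2] N\NP  lex  "on"
[2,3] ((S\N)/N)/NP  lex  "every"
[3,4] NP  lex  "a"
[2,4] (S\N)/N  >  k=3
[4,5] NP/S  lex  "here"
[5,6] N\(NP/S)  lex  "near"
[4,6] N  <  k=5
[2,6] S\N  >  k=4
[1,6] S\NP  <B  k=2
[0,6] S  >  k=1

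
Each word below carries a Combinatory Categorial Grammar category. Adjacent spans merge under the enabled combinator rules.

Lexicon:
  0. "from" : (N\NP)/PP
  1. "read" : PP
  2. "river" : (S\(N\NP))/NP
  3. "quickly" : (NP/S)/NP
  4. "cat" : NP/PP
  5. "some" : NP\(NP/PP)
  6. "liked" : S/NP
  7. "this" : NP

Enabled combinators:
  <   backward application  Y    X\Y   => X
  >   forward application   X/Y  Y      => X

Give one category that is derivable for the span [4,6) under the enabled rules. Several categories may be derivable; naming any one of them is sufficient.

NP

[0,8] S   <
  [0,2] N\NP   >
    [0,1] "from" : (N\NP)/PP
    [1,2] "read" : PP
  [2,8] S\(N\NP)   >
    [2,3] "river" : (S\(N\NP))/NP
    [3,8] NP   >
      [3,6] NP/S   >
        [3,4] "quickly" : (NP/S)/NP
        [4,6] NP   <
          [4,5] "cat" : NP/PP
          [5,6] "some" : NP\(NP/PP)
      [6,8] S   >
        [6,7] "liked" : S/NP
        [7,8] "this" : NP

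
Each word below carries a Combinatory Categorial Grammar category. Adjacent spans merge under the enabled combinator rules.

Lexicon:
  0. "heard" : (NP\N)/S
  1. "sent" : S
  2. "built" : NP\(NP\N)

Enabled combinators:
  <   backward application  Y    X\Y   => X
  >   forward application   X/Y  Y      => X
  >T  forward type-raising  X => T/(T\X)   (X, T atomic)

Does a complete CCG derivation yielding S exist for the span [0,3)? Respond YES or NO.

(NP\N)/S S NP\(NP\N)
CKY chart[0,3] = {N/(N\NP), NP, NP/(NP\NP), PP/(PP\NP), S/(S\NP)}; S ∉ chart

NO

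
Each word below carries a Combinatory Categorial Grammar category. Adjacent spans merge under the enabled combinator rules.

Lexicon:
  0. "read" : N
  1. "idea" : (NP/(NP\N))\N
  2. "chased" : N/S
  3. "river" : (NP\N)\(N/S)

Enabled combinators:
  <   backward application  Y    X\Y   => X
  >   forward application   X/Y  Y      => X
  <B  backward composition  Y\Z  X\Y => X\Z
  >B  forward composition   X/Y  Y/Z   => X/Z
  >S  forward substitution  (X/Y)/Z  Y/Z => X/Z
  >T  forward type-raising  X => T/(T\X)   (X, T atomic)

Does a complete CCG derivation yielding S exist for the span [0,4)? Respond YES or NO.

NO

N (NP/(NP\N))\N N/S (NP\N)\(N/S)
CKY chart[0,4] = {N/(N\NP), NP, NP/(NP\NP), PP/(PP\NP), S/(S\NP)}; S ∉ chart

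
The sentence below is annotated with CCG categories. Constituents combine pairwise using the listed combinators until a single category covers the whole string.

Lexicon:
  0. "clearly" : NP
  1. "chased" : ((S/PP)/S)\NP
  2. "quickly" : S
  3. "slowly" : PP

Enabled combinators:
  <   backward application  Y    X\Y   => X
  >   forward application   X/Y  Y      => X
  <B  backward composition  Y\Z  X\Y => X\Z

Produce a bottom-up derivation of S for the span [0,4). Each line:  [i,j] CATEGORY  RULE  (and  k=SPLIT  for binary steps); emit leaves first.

[0,4] S   >
  [0,3] S/PP   >
    [0,2] (S/PP)/S   <
      [0,1] "clearly" : NP
      [1,2] "chased" : ((S/PP)/S)\NP
    [2,3] "quickly" : S
  [3,4] "slowly" : PP

[0,1] NP  lex  "clearly"
[1,2] ((S/PP)/S)\NP  lex  "chased"
[0,2] (S/PP)/S  <  k=1
[2,3] S  lex  "quickly"
[0,3] S/PP  >  k=2
[3,4] PP  lex  "slowly"
[0,4] S  >  k=3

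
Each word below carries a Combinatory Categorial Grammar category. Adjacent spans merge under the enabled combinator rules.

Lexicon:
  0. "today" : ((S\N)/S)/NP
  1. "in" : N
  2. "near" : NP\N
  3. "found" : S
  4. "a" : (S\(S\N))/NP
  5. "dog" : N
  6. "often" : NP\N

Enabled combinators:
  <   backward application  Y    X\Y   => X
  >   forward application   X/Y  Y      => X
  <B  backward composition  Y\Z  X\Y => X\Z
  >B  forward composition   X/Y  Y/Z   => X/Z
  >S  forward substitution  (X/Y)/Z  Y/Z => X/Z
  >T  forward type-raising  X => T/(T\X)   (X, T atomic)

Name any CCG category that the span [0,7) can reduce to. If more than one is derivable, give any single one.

S

[0,7] S   <
  [0,4] S\N   >
    [0,3] (S\N)/S   >
      [0,1] "today" : ((S\N)/S)/NP
      [1,3] NP   >
        [1,2] NP/(NP\N)   >T
          [1,2] "in" : N
        [2,3] "near" : NP\N
    [3,4] "found" : S
  [4,7] S\(S\N)   >
    [4,5] "a" : (S\(S\N))/NP
    [5,7] NP   <
      [5,6] "dog" : N
      [6,7] "often" : NP\N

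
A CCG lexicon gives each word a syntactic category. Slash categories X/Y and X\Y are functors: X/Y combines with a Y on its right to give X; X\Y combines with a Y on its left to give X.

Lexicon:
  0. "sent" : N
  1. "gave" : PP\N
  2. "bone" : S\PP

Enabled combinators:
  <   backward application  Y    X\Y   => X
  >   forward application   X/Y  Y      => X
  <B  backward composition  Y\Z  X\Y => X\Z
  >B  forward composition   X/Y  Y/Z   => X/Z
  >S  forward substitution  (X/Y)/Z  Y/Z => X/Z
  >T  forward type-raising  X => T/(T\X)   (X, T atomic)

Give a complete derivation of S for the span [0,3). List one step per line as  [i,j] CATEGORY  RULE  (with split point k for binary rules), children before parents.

[0,3] S   <
  [0,1] "sent" : N
  [1,3] S\N   <B
    [1,2] "gave" : PP\N
    [2,3] "bone" : S\PP

[0,1] N  lex  "sent"
[1,2] PP\N  lex  "gave"
[2,3] S\PP  lex  "bone"
[1,3] S\N  <B  k=2
[0,3] S  <  k=1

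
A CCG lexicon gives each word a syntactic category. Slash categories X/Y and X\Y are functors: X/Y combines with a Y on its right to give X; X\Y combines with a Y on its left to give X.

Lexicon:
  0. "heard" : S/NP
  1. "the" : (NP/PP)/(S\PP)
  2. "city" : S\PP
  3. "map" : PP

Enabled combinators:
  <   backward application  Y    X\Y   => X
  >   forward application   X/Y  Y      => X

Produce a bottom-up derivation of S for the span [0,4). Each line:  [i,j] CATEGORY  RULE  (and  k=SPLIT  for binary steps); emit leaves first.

[0,1] S/NP  lex  "heard"
[1,2] (NP/PP)/(S\PP)  lex  "the"
[2,3] S\PP  lex  "city"
[1,3] NP/PP  >  k=2
[3,4] PP  lex  "map"
[1,4] NP  >  k=3
[0,4] S  >  k=1

[0,4] S   >
  [0,1] "heard" : S/NP
  [1,4] NP   >
    [1,3] NP/PP   >
      [1,2] "the" : (NP/PP)/(S\PP)
      [2,3] "city" : S\PP
    [3,4] "map" : PP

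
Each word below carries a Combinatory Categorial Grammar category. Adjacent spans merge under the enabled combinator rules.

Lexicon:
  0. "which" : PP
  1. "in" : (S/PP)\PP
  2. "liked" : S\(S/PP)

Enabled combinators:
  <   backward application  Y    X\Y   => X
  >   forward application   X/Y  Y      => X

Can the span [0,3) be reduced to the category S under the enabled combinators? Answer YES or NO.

[0,3] S   <
  [0,2] S/PP   <
    [0,1] "which" : PP
    [1,2] "in" : (S/PP)\PP
  [2,3] "liked" : S\(S/PP)

YES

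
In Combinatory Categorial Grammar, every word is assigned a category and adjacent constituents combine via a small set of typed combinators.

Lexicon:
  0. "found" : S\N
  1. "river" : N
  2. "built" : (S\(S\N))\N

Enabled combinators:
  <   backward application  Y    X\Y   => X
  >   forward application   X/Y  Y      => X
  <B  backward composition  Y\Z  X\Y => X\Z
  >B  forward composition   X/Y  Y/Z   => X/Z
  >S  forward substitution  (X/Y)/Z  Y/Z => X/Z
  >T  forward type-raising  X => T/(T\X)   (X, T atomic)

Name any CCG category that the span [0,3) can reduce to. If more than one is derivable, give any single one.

S

[0,3] S   <
  [0,1] "found" : S\N
  [1,3] S\(S\N)   <
    [1,2] "river" : N
    [2,3] "built" : (S\(S\N))\N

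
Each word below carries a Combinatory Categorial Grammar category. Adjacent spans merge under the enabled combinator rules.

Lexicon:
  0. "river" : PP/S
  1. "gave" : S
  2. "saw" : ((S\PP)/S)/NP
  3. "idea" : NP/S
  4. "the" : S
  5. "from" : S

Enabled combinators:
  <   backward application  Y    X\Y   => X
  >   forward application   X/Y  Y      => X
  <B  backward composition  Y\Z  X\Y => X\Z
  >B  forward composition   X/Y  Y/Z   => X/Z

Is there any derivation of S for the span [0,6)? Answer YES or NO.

[0,6] S   <
  [0,2] PP   >
    [0,1] "river" : PP/S
    [1,2] "gave" : S
  [2,6] S\PP   >
    [2,5] (S\PP)/S   >
      [2,3] "saw" : ((S\PP)/S)/NP
      [3,5] NP   >
        [3,4] "idea" : NP/S
        [4,5] "the" : S
    [5,6] "from" : S

YES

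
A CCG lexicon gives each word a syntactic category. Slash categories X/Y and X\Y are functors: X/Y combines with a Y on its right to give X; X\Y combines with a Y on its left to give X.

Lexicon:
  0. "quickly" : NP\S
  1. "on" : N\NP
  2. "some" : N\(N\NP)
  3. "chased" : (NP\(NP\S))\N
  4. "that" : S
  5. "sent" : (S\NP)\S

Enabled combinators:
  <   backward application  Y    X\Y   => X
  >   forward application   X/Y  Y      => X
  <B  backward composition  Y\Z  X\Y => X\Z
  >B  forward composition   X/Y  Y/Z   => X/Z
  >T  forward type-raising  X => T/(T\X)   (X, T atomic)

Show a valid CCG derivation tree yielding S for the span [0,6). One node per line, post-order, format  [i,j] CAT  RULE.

[0,1] NP\S  lex  "quickly"
[1,2] N\NP  lex  "on"
[2,3] N\(N\NP)  lex  "some"
[1,3] N  <  k=2
[3,4] (NP\(NP\S))\N  lex  "chased"
[1,4] NP\(NP\S)  <  k=3
[0,4] NP  <  k=1
[4,5] S  lex  "that"
[5,6] (S\NP)\S  lex  "sent"
[4,6] S\NP  <  k=5
[0,6] S  <  k=4

[0,6] S   <
  [0,4] NP   <
    [0,1] "quickly" : NP\S
    [1,4] NP\(NP\S)   <
      [1,3] N   <
        [1,2] "on" : N\NP
        [2,3] "some" : N\(N\NP)
      [3,4] "chased" : (NP\(NP\S))\N
  [4,6] S\NP   <
    [4,5] "that" : S
    [5,6] "sent" : (S\NP)\S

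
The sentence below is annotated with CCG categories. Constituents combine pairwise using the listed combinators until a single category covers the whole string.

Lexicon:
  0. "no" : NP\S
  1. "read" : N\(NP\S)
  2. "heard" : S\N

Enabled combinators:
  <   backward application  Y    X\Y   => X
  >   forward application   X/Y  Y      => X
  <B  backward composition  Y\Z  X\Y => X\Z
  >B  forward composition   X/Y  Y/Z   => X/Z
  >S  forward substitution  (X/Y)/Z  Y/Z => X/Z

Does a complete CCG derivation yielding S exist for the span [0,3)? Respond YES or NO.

YES

[0,3] S   <
  [0,2] N   <
    [0,1] "no" : NP\S
    [1,2] "read" : N\(NP\S)
  [2,3] "heard" : S\N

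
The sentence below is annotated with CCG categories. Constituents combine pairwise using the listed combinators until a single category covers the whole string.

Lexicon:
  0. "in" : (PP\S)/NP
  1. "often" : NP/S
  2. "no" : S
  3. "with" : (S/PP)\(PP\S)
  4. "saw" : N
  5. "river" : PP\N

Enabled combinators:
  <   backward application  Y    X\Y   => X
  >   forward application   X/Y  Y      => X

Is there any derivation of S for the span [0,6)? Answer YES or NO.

YES

[0,6] S   >
  [0,4] S/PP   <
    [0,3] PP\S   >
      [0,1] "in" : (PP\S)/NP
      [1,3] NP   >
        [1,2] "often" : NP/S
        [2,3] "no" : S
    [3,4] "with" : (S/PP)\(PP\S)
  [4,6] PP   <
    [4,5] "saw" : N
    [5,6] "river" : PP\N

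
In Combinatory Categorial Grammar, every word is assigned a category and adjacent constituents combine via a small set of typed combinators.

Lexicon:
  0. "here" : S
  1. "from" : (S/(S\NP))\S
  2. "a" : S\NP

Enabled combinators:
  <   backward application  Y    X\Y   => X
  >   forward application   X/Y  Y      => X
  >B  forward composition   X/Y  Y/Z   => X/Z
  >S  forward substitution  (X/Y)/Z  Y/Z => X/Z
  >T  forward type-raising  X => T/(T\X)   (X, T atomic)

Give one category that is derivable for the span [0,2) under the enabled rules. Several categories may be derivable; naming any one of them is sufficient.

[0,3] S   >
  [0,2] S/(S\NP)   <
    [0,1] "here" : S
    [1,2] "from" : (S/(S\NP))\S
  [2,3] "a" : S\NP

S/(S\NP)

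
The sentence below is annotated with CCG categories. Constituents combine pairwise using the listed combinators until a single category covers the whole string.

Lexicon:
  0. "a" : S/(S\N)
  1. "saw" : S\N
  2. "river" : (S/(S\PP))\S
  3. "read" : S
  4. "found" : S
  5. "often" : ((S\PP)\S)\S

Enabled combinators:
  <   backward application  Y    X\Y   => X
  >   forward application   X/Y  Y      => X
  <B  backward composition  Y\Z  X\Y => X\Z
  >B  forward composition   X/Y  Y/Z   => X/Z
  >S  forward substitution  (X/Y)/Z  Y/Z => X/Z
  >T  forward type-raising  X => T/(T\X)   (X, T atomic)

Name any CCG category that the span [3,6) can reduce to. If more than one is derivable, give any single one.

S\PP

[0,6] S   >
  [0,3] S/(S\PP)   <
    [0,2] S   >
      [0,1] "a" : S/(S\N)
      [1,2] "saw" : S\N
    [2,3] "river" : (S/(S\PP))\S
  [3,6] S\PP   <
    [3,4] "read" : S
    [4,6] (S\PP)\S   <
      [4,5] "found" : S
      [5,6] "often" : ((S\PP)\S)\S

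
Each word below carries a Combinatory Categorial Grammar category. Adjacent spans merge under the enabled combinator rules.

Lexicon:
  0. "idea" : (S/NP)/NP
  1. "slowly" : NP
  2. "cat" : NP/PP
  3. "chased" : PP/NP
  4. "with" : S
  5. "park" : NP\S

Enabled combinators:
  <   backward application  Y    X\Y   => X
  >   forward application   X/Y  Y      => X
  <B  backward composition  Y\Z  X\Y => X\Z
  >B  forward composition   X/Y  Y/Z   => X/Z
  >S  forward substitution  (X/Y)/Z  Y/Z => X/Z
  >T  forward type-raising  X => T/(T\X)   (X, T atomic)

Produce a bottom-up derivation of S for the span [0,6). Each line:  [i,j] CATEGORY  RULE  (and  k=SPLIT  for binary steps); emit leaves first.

[0,1] (S/NP)/NP  lex  "idea"
[1,2] NP  lex  "slowly"
[0,2] S/NP  >  k=1
[2,3] NP/PP  lex  "cat"
[3,4] PP/NP  lex  "chased"
[4,5] S  lex  "with"
[5,6] NP\S  lex  "park"
[4,6] NP  <  k=5
[3,6] PP  >  k=4
[2,6] NP  >  k=3
[0,6] S  >  k=2

[0,6] S   >
  [0,2] S/NP   >
    [0,1] "idea" : (S/NP)/NP
    [1,2] "slowly" : NP
  [2,6] NP   >
    [2,3] "cat" : NP/PP
    [3,6] PP   >
      [3,4] "chased" : PP/NP
      [4,6] NP   <
        [4,5] "with" : S
        [5,6] "park" : NP\S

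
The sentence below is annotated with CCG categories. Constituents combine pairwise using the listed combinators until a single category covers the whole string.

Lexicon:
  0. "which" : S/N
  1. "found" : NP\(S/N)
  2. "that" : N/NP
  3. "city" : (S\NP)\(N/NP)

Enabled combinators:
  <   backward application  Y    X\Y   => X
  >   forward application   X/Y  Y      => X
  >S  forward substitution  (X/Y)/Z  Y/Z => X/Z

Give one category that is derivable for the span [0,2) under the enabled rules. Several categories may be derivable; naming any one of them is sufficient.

NP

[0,4] S   <
  [0,2] NP   <
    [0,1] "which" : S/N
    [1,2] "found" : NP\(S/N)
  [2,4] S\NP   <
    [2,3] "that" : N/NP
    [3,4] "city" : (S\NP)\(N/NP)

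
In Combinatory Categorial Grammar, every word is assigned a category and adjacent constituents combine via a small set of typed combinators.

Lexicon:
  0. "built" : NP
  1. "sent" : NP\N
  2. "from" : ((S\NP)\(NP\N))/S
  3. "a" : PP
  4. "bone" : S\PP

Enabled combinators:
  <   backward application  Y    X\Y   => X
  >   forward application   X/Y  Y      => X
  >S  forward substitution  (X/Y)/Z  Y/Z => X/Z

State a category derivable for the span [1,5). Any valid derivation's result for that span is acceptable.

[0,5] S   <
  [0,1] "built" : NP
  [1,5] S\NP   <
    [1,2] "sent" : NP\N
    [2,5] (S\NP)\(NP\N)   >
      [2,3] "from" : ((S\NP)\(NP\N))/S
      [3,5] S   <
        [3,4] "a" : PP
        [4,5] "bone" : S\PP

S\NP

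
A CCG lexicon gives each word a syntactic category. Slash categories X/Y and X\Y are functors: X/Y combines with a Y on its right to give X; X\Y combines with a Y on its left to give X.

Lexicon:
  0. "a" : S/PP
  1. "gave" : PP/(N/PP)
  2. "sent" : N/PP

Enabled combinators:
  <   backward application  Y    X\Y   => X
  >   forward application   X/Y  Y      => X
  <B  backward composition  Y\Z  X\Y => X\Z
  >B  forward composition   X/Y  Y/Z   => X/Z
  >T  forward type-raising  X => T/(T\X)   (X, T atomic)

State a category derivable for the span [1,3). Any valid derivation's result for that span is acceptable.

PP

[0,3] S   >
  [0,1] "a" : S/PP
  [1,3] PP   >
    [1,2] "gave" : PP/(N/PP)
    [2,3] "sent" : N/PP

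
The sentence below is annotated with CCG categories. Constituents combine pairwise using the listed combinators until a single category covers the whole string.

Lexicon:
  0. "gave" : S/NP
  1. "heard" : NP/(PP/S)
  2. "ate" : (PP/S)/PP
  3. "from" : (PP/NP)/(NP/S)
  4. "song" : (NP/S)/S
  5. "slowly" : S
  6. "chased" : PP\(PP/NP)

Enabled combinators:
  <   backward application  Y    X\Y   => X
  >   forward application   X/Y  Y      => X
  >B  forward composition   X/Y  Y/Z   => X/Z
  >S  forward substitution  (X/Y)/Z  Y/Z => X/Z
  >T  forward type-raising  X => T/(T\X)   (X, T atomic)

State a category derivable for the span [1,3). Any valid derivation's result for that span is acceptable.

NP/PP

[0,7] S   >
  [0,1] "gave" : S/NP
  [1,7] NP   >
    [1,3] NP/PP   >B
      [1,2] "heard" : NP/(PP/S)
      [2,3] "ate" : (PP/S)/PP
    [3,7] PP   <
      [3,6] PP/NP   >
        [3,4] "from" : (PP/NP)/(NP/S)
        [4,6] NP/S   >
          [4,5] "song" : (NP/S)/S
          [5,6] "slowly" : S
      [6,7] "chased" : PP\(PP/NP)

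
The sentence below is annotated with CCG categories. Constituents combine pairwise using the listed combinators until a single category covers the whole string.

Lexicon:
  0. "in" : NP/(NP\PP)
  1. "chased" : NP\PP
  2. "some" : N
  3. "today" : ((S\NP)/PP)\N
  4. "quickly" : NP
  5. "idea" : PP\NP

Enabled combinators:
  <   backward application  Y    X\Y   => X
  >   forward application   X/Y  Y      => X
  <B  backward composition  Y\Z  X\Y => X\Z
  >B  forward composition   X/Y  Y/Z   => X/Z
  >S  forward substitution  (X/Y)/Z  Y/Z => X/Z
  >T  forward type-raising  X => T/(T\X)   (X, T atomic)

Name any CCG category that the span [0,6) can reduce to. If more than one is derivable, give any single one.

S

[0,6] S   <
  [0,2] NP   >
    [0,1] "in" : NP/(NP\PP)
    [1,2] "chased" : NP\PP
  [2,6] S\NP   >
    [2,4] (S\NP)/PP   <
      [2,3] "some" : N
      [3,4] "today" : ((S\NP)/PP)\N
    [4,6] PP   <
      [4,5] "quickly" : NP
      [5,6] "idea" : PP\NP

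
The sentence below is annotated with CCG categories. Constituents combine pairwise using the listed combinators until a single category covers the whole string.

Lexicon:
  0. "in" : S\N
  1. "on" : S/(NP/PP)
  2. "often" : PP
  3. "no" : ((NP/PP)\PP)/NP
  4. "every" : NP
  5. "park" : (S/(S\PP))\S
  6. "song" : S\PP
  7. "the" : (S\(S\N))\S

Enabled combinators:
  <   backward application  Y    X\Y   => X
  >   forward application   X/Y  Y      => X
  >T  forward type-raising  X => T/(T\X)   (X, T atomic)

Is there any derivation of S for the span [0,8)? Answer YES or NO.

YES

[0,8] S   <
  [0,1] "in" : S\N
  [1,8] S\(S\N)   <
    [1,7] S   >
      [1,6] S/(S\PP)   <
        [1,5] S   >
          [1,2] "on" : S/(NP/PP)
          [2,5] NP/PP   <
            [2,3] "often" : PP
            [3,5] (NP/PP)\PP   >
              [3,4] "no" : ((NP/PP)\PP)/NP
              [4,5] "every" : NP
        [5,6] "park" : (S/(S\PP))\S
      [6,7] "song" : S\PP
    [7,8] "the" : (S\(S\N))\S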